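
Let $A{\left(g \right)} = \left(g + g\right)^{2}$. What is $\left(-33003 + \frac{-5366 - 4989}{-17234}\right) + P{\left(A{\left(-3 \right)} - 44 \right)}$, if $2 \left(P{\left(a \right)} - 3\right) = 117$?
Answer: $- \frac{283851728}{8617} \approx -32941.0$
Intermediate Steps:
$A{\left(g \right)} = 4 g^{2}$ ($A{\left(g \right)} = \left(2 g\right)^{2} = 4 g^{2}$)
$P{\left(a \right)} = \frac{123}{2}$ ($P{\left(a \right)} = 3 + \frac{1}{2} \cdot 117 = 3 + \frac{117}{2} = \frac{123}{2}$)
$\left(-33003 + \frac{-5366 - 4989}{-17234}\right) + P{\left(A{\left(-3 \right)} - 44 \right)} = \left(-33003 + \frac{-5366 - 4989}{-17234}\right) + \frac{123}{2} = \left(-33003 + \left(-5366 - 4989\right) \left(- \frac{1}{17234}\right)\right) + \frac{123}{2} = \left(-33003 - - \frac{10355}{17234}\right) + \frac{123}{2} = \left(-33003 + \frac{10355}{17234}\right) + \frac{123}{2} = - \frac{568763347}{17234} + \frac{123}{2} = - \frac{283851728}{8617}$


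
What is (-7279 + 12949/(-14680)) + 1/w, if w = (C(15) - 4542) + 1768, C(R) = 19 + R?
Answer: -14641008387/2011160 ≈ -7279.9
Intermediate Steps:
w = -2740 (w = ((19 + 15) - 4542) + 1768 = (34 - 4542) + 1768 = -4508 + 1768 = -2740)
(-7279 + 12949/(-14680)) + 1/w = (-7279 + 12949/(-14680)) + 1/(-2740) = (-7279 + 12949*(-1/14680)) - 1/2740 = (-7279 - 12949/14680) - 1/2740 = -106868669/14680 - 1/2740 = -14641008387/2011160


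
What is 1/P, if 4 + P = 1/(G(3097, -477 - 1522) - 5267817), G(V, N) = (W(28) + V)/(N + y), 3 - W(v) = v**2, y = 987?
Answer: -1332758280/5331033373 ≈ -0.25000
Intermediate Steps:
W(v) = 3 - v**2
G(V, N) = (-781 + V)/(987 + N) (G(V, N) = ((3 - 1*28**2) + V)/(N + 987) = ((3 - 1*784) + V)/(987 + N) = ((3 - 784) + V)/(987 + N) = (-781 + V)/(987 + N))
P = -5331033373/1332758280 (P = -4 + 1/((-781 + 3097)/(987 + (-477 - 1522)) - 5267817) = -4 + 1/(2316/(987 - 1999) - 5267817) = -4 + 1/(2316/(-1012) - 5267817) = -4 + 1/(-1/1012*2316 - 5267817) = -4 + 1/(-579/253 - 5267817) = -4 + 1/(-1332758280/253) = -4 - 253/1332758280 = -5331033373/1332758280 ≈ -4.0000)
1/P = 1/(-5331033373/1332758280) = -1332758280/5331033373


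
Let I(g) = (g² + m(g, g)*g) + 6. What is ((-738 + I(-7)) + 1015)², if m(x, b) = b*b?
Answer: 121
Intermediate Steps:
m(x, b) = b²
I(g) = 6 + g² + g³ (I(g) = (g² + g²*g) + 6 = (g² + g³) + 6 = 6 + g² + g³)
((-738 + I(-7)) + 1015)² = ((-738 + (6 + (-7)² + (-7)³)) + 1015)² = ((-738 + (6 + 49 - 343)) + 1015)² = ((-738 - 288) + 1015)² = (-1026 + 1015)² = (-11)² = 121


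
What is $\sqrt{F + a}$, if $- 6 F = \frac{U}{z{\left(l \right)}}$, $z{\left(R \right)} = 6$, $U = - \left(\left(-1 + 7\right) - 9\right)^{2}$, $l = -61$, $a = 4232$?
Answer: $\frac{9 \sqrt{209}}{2} \approx 65.056$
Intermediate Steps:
$U = -9$ ($U = - \left(6 - 9\right)^{2} = - \left(-3\right)^{2} = \left(-1\right) 9 = -9$)
$F = \frac{1}{4}$ ($F = - \frac{\left(-9\right) \frac{1}{6}}{6} = \left(- \frac{1}{6}\right) \left(- \frac{3}{2}\right) = \frac{1}{4} \approx 0.25$)
$\sqrt{F + a} = \sqrt{\frac{1}{4} + 4232} = \sqrt{\frac{16929}{4}} = \frac{9 \sqrt{209}}{2}$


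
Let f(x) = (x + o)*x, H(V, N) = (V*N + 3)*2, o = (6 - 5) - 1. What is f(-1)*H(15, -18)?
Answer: -534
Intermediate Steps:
o = 0 (o = 1 - 1 = 0)
H(V, N) = 6 + 2*N*V (H(V, N) = (N*V + 3)*2 = (3 + N*V)*2 = 6 + 2*N*V)
f(x) = x² (f(x) = (x + 0)*x = x*x = x²)
f(-1)*H(15, -18) = (-1)²*(6 + 2*(-18)*15) = 1*(6 - 540) = 1*(-534) = -534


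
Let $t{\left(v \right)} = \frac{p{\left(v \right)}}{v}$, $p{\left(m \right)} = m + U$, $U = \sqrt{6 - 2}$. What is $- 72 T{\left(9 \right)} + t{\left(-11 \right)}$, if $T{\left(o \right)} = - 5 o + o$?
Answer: $\frac{28521}{11} \approx 2592.8$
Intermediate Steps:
$U = 2$ ($U = \sqrt{4} = 2$)
$T{\left(o \right)} = - 4 o$
$p{\left(m \right)} = 2 + m$ ($p{\left(m \right)} = m + 2 = 2 + m$)
$t{\left(v \right)} = \frac{2 + v}{v}$
$- 72 T{\left(9 \right)} + t{\left(-11 \right)} = - 72 \left(\left(-4\right) 9\right) + \frac{2 - 11}{-11} = \left(-72\right) \left(-36\right) - - \frac{9}{11} = 2592 + \frac{9}{11} = \frac{28521}{11}$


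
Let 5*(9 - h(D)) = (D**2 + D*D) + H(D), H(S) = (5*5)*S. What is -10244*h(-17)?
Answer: 1106352/5 ≈ 2.2127e+5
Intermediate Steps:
H(S) = 25*S
h(D) = 9 - 5*D - 2*D**2/5 (h(D) = 9 - ((D**2 + D*D) + 25*D)/5 = 9 - ((D**2 + D**2) + 25*D)/5 = 9 - (2*D**2 + 25*D)/5 = 9 + (-5*D - 2*D**2/5) = 9 - 5*D - 2*D**2/5)
-10244*h(-17) = -10244*(9 - 5*(-17) - 2/5*(-17)**2) = -10244*(9 + 85 - 2/5*289) = -10244*(9 + 85 - 578/5) = -10244*(-108/5) = 1106352/5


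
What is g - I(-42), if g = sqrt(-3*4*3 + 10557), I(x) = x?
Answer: 42 + 3*sqrt(1169) ≈ 144.57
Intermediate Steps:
g = 3*sqrt(1169) (g = sqrt(-12*3 + 10557) = sqrt(-36 + 10557) = sqrt(10521) = 3*sqrt(1169) ≈ 102.57)
g - I(-42) = 3*sqrt(1169) - 1*(-42) = 3*sqrt(1169) + 42 = 42 + 3*sqrt(1169)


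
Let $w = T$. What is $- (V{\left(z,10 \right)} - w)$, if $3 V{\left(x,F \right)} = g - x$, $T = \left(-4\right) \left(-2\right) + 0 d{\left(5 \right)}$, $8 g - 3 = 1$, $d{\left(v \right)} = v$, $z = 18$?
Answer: $\frac{83}{6} \approx 13.833$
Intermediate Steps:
$g = \frac{1}{2}$ ($g = \frac{3}{8} + \frac{1}{8} \cdot 1 = \frac{3}{8} + \frac{1}{8} = \frac{1}{2} \approx 0.5$)
$T = 8$ ($T = \left(-4\right) \left(-2\right) + 0 \cdot 5 = 8 + 0 = 8$)
$w = 8$
$V{\left(x,F \right)} = \frac{1}{6} - \frac{x}{3}$ ($V{\left(x,F \right)} = \frac{\frac{1}{2} - x}{3} = \frac{1}{6} - \frac{x}{3}$)
$- (V{\left(z,10 \right)} - w) = - (\left(\frac{1}{6} - 6\right) - 8) = - (- \frac{35}{6} - 8) = \left(-1\right) \left(- \frac{83}{6}\right) = \frac{83}{6}$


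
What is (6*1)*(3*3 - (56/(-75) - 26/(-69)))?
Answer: 32326/575 ≈ 56.219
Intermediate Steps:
(6*1)*(3*3 - (56/(-75) - 26/(-69))) = 6*(9 - (56*(-1/75) - 26*(-1/69))) = 6*(9 - (-56/75 + 26/69)) = 6*(9 - 1*(-638/1725)) = 6*(9 + 638/1725) = 6*(16163/1725) = 32326/575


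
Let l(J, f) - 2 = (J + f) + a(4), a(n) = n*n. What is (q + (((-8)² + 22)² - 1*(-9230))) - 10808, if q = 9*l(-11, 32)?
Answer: 6169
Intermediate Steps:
a(n) = n²
l(J, f) = 18 + J + f (l(J, f) = 2 + ((J + f) + 4²) = 2 + ((J + f) + 16) = 2 + (16 + J + f) = 18 + J + f)
q = 351 (q = 9*(18 - 11 + 32) = 9*39 = 351)
(q + (((-8)² + 22)² - 1*(-9230))) - 10808 = (351 + (((-8)² + 22)² - 1*(-9230))) - 10808 = (351 + ((64 + 22)² + 9230)) - 10808 = (351 + (86² + 9230)) - 10808 = (351 + (7396 + 9230)) - 10808 = (351 + 16626) - 10808 = 16977 - 10808 = 6169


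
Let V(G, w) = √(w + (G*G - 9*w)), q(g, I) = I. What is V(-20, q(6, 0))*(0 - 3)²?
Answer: 180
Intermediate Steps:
V(G, w) = √(G² - 8*w) (V(G, w) = √(w + (G² - 9*w)) = √(G² - 8*w))
V(-20, q(6, 0))*(0 - 3)² = √((-20)² - 8*0)*(0 - 3)² = √(400 + 0)*(-3)² = √400*9 = 20*9 = 180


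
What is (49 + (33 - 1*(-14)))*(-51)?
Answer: -4896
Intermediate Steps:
(49 + (33 - 1*(-14)))*(-51) = (49 + (33 + 14))*(-51) = (49 + 47)*(-51) = 96*(-51) = -4896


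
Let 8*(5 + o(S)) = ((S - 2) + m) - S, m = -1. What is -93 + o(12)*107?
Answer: -5345/8 ≈ -668.13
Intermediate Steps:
o(S) = -43/8 (o(S) = -5 + (((S - 2) - 1) - S)/8 = -5 + (((-2 + S) - 1) - S)/8 = -5 + ((-3 + S) - S)/8 = -5 + (1/8)*(-3) = -5 - 3/8 = -43/8)
-93 + o(12)*107 = -93 - 43/8*107 = -93 - 4601/8 = -5345/8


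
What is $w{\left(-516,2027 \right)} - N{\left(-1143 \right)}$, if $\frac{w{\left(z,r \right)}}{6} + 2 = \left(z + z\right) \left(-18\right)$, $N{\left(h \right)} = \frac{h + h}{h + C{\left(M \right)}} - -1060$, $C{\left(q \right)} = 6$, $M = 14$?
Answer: $\frac{41834774}{379} \approx 1.1038 \cdot 10^{5}$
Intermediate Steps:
$N{\left(h \right)} = 1060 + \frac{2 h}{6 + h}$ ($N{\left(h \right)} = \frac{h + h}{h + 6} - -1060 = \frac{2 h}{6 + h} + 1060 = 1060 + \frac{2 h}{6 + h}$)
$w{\left(z,r \right)} = -12 - 216 z$ ($w{\left(z,r \right)} = -12 + 6 \left(z + z\right) \left(-18\right) = -12 + 6 \cdot 2 z \left(-18\right) = -12 + 6 \left(- 36 z\right) = -12 - 216 z$)
$w{\left(-516,2027 \right)} - N{\left(-1143 \right)} = \left(-12 - -111456\right) - \frac{6 \left(1060 + 177 \left(-1143\right)\right)}{6 - 1143} = \left(-12 + 111456\right) - \frac{6 \left(1060 - 202311\right)}{-1137} = 111444 - 6 \left(- \frac{1}{1137}\right) \left(-201251\right) = 111444 - \frac{402502}{379} = \frac{41834774}{379}$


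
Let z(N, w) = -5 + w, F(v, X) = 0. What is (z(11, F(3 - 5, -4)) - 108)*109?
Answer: -12317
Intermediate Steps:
(z(11, F(3 - 5, -4)) - 108)*109 = ((-5 + 0) - 108)*109 = (-5 - 108)*109 = -113*109 = -12317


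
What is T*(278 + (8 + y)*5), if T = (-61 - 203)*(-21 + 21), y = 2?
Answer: 0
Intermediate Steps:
T = 0 (T = -264*0 = 0)
T*(278 + (8 + y)*5) = 0*(278 + (8 + 2)*5) = 0*(278 + 10*5) = 0*(278 + 50) = 0*328 = 0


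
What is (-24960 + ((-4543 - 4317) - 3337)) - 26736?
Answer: -63893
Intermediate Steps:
(-24960 + ((-4543 - 4317) - 3337)) - 26736 = (-24960 + (-8860 - 3337)) - 26736 = (-24960 - 12197) - 26736 = -37157 - 26736 = -63893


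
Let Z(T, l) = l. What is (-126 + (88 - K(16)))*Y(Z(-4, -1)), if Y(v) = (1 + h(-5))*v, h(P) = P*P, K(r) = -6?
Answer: 832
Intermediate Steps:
h(P) = P**2
Y(v) = 26*v (Y(v) = (1 + (-5)**2)*v = (1 + 25)*v = 26*v)
(-126 + (88 - K(16)))*Y(Z(-4, -1)) = (-126 + (88 - 1*(-6)))*(26*(-1)) = (-126 + (88 + 6))*(-26) = (-126 + 94)*(-26) = -32*(-26) = 832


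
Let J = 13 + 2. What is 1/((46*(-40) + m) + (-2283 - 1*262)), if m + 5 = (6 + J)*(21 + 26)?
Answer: -1/3403 ≈ -0.00029386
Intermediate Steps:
J = 15
m = 982 (m = -5 + (6 + 15)*(21 + 26) = -5 + 21*47 = -5 + 987 = 982)
1/((46*(-40) + m) + (-2283 - 1*262)) = 1/((46*(-40) + 982) + (-2283 - 1*262)) = 1/((-1840 + 982) + (-2283 - 262)) = 1/(-858 - 2545) = 1/(-3403) = -1/3403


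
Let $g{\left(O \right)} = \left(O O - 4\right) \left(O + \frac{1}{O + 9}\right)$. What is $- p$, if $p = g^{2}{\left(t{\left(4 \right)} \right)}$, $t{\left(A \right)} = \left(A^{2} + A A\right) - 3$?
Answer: $- \frac{852318550521}{1444} \approx -5.9025 \cdot 10^{8}$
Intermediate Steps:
$t{\left(A \right)} = -3 + 2 A^{2}$ ($t{\left(A \right)} = \left(A^{2} + A^{2}\right) - 3 = 2 A^{2} - 3 = -3 + 2 A^{2}$)
$g{\left(O \right)} = \left(-4 + O^{2}\right) \left(O + \frac{1}{9 + O}\right)$ ($g{\left(O \right)} = \left(O^{2} - 4\right) \left(O + \frac{1}{9 + O}\right) = \left(-4 + O^{2}\right) \left(O + \frac{1}{9 + O}\right)$)
$p = \frac{852318550521}{1444}$ ($p = \left(\frac{-4 + \left(-3 + 2 \cdot 4^{2}\right)^{4} - 36 \left(-3 + 2 \cdot 4^{2}\right) - 3 \left(-3 + 2 \cdot 4^{2}\right)^{2} + 9 \left(-3 + 2 \cdot 4^{2}\right)^{3}}{9 - \left(3 - 2 \cdot 4^{2}\right)}\right)^{2} = \left(\frac{-4 + \left(-3 + 2 \cdot 16\right)^{4} - 36 \left(-3 + 2 \cdot 16\right) - 3 \left(-3 + 2 \cdot 16\right)^{2} + 9 \left(-3 + 2 \cdot 16\right)^{3}}{9 + \left(-3 + 2 \cdot 16\right)}\right)^{2} = \left(\frac{-4 + \left(-3 + 32\right)^{4} - 36 \left(-3 + 32\right) - 3 \left(-3 + 32\right)^{2} + 9 \left(-3 + 32\right)^{3}}{9 + \left(-3 + 32\right)}\right)^{2} = \left(\frac{-4 + 29^{4} - 1044 - 3 \cdot 29^{2} + 9 \cdot 29^{3}}{9 + 29}\right)^{2} = \left(\frac{-4 + 707281 - 1044 - 2523 + 9 \cdot 24389}{38}\right)^{2} = \left(\frac{-4 + 707281 - 1044 - 2523 + 219501}{38}\right)^{2} = \left(\frac{1}{38} \cdot 923211\right)^{2} = \left(\frac{923211}{38}\right)^{2} = \frac{852318550521}{1444} \approx 5.9025 \cdot 10^{8}$)
$- p = \left(-1\right) \frac{852318550521}{1444} = - \frac{852318550521}{1444}$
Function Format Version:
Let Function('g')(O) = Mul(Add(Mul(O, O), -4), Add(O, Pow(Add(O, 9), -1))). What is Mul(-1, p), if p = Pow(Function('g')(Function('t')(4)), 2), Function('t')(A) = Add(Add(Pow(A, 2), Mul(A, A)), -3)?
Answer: Rational(-852318550521, 1444) ≈ -5.9025e+8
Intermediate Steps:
Function('t')(A) = Add(-3, Mul(2, Pow(A, 2))) (Function('t')(A) = Add(Add(Pow(A, 2), Pow(A, 2)), -3) = Add(Mul(2, Pow(A, 2)), -3) = Add(-3, Mul(2, Pow(A, 2))))
Function('g')(O) = Mul(Add(-4, Pow(O, 2)), Add(O, Pow(Add(9, O), -1))) (Function('g')(O) = Mul(Add(Pow(O, 2), -4), Add(O, Pow(Add(9, O), -1))) = Mul(Add(-4, Pow(O, 2)), Add(O, Pow(Add(9, O), -1))))
p = Rational(852318550521, 1444) (p = Pow(Mul(Pow(Add(9, Add(-3, Mul(2, Pow(4, 2)))), -1), Add(-4, Pow(Add(-3, Mul(2, Pow(4, 2))), 4), Mul(-36, Add(-3, Mul(2, Pow(4, 2)))), Mul(-3, Pow(Add(-3, Mul(2, Pow(4, 2))), 2)), Mul(9, Pow(Add(-3, Mul(2, Pow(4, 2))), 3)))), 2) = Pow(Mul(Pow(Add(9, Add(-3, Mul(2, 16))), -1), Add(-4, Pow(Add(-3, Mul(2, 16)), 4), Mul(-36, Add(-3, Mul(2, 16))), Mul(-3, Pow(Add(-3, Mul(2, 16)), 2)), Mul(9, Pow(Add(-3, Mul(2, 16)), 3)))), 2) = Pow(Mul(Pow(Add(9, Add(-3, 32)), -1), Add(-4, Pow(Add(-3, 32), 4), Mul(-36, Add(-3, 32)), Mul(-3, Pow(Add(-3, 32), 2)), Mul(9, Pow(Add(-3, 32), 3)))), 2) = Pow(Mul(Pow(Add(9, 29), -1), Add(-4, Pow(29, 4), Mul(-36, 29), Mul(-3, Pow(29, 2)), Mul(9, Pow(29, 3)))), 2) = Pow(Mul(Pow(38, -1), Add(-4, 707281, -1044, Mul(-3, 841), Mul(9, 24389))), 2) = Pow(Mul(Rational(1, 38), Add(-4, 707281, -1044, -2523, 219501)), 2) = Pow(Mul(Rational(1, 38), 923211), 2) = Pow(Rational(923211, 38), 2) = Rational(852318550521, 1444) ≈ 5.9025e+8)
Mul(-1, p) = Mul(-1, Rational(852318550521, 1444)) = Rational(-852318550521, 1444)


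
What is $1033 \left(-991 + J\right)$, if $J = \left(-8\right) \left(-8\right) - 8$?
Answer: $-965855$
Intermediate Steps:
$J = 56$ ($J = 64 - 8 = 56$)
$1033 \left(-991 + J\right) = 1033 \left(-991 + 56\right) = 1033 \left(-935\right) = -965855$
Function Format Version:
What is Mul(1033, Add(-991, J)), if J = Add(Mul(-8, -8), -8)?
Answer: -965855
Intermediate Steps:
J = 56 (J = Add(64, -8) = 56)
Mul(1033, Add(-991, J)) = Mul(1033, Add(-991, 56)) = Mul(1033, -935) = -965855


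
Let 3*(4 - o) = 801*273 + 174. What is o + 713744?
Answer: 640799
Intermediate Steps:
o = -72945 (o = 4 - (801*273 + 174)/3 = 4 - (218673 + 174)/3 = 4 - 1/3*218847 = 4 - 72949 = -72945)
o + 713744 = -72945 + 713744 = 640799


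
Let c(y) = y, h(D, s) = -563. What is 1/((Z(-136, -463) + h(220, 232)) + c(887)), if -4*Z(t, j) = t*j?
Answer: -1/15418 ≈ -6.4859e-5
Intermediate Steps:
Z(t, j) = -j*t/4 (Z(t, j) = -t*j/4 = -j*t/4)
1/((Z(-136, -463) + h(220, 232)) + c(887)) = 1/((-¼*(-463)*(-136) - 563) + 887) = 1/((-15742 - 563) + 887) = 1/(-16305 + 887) = 1/(-15418) = -1/15418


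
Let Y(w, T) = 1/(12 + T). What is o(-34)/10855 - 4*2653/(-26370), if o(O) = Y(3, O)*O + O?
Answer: 125771177/314870985 ≈ 0.39944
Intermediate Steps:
o(O) = O + O/(12 + O) (o(O) = O/(12 + O) + O = O + O/(12 + O))
o(-34)/10855 - 4*2653/(-26370) = -34*(13 - 34)/(12 - 34)/10855 - 4*2653/(-26370) = -34*(-21)/(-22)*(1/10855) - 10612*(-1/26370) = -34*(-1/22)*(-21)*(1/10855) + 5306/13185 = -357/11*1/10855 + 5306/13185 = -357/119405 + 5306/13185 = 125771177/314870985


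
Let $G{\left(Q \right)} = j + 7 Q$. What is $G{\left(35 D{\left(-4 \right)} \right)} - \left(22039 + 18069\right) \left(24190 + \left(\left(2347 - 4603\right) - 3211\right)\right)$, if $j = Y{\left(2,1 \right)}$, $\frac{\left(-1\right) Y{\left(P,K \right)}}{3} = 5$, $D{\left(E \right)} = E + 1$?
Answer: $-750942834$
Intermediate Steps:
$D{\left(E \right)} = 1 + E$
$Y{\left(P,K \right)} = -15$ ($Y{\left(P,K \right)} = \left(-3\right) 5 = -15$)
$j = -15$
$G{\left(Q \right)} = -15 + 7 Q$
$G{\left(35 D{\left(-4 \right)} \right)} - \left(22039 + 18069\right) \left(24190 + \left(\left(2347 - 4603\right) - 3211\right)\right) = \left(-15 + 7 \cdot 35 \left(1 - 4\right)\right) - \left(22039 + 18069\right) \left(24190 + \left(\left(2347 - 4603\right) - 3211\right)\right) = \left(-15 + 7 \cdot 35 \left(-3\right)\right) - 40108 \left(24190 - 5467\right) = \left(-15 + 7 \left(-105\right)\right) - 40108 \left(24190 - 5467\right) = \left(-15 - 735\right) - 40108 \cdot 18723 = -750 - 750942084 = -750942834$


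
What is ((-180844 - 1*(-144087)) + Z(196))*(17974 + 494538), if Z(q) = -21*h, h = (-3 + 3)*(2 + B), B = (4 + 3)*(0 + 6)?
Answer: -18838403584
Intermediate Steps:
B = 42 (B = 7*6 = 42)
h = 0 (h = (-3 + 3)*(2 + 42) = 0*44 = 0)
Z(q) = 0 (Z(q) = -21*0 = 0)
((-180844 - 1*(-144087)) + Z(196))*(17974 + 494538) = ((-180844 - 1*(-144087)) + 0)*(17974 + 494538) = ((-180844 + 144087) + 0)*512512 = (-36757 + 0)*512512 = -36757*512512 = -18838403584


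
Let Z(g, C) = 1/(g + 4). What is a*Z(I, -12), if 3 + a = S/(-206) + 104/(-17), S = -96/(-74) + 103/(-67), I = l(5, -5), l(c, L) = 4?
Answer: -79144355/69451664 ≈ -1.1396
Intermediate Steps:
I = 4
S = -595/2479 (S = -96*(-1/74) + 103*(-1/67) = 48/37 - 103/67 = -595/2479 ≈ -0.24002)
a = -79144355/8681458 (a = -3 + (-595/2479/(-206) + 104/(-17)) = -3 + (-595/2479*(-1/206) + 104*(-1/17)) = -3 + (595/510674 - 104/17) = -3 - 53099981/8681458 = -79144355/8681458 ≈ -9.1165)
Z(g, C) = 1/(4 + g)
a*Z(I, -12) = -79144355/(8681458*(4 + 4)) = -79144355/8681458/8 = -79144355/8681458*⅛ = -79144355/69451664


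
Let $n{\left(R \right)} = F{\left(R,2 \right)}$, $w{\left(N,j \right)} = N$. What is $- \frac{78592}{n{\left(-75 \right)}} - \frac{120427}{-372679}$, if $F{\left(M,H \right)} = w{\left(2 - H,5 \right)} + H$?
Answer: $- \frac{14644673557}{372679} \approx -39296.0$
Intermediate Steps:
$F{\left(M,H \right)} = 2$ ($F{\left(M,H \right)} = \left(2 - H\right) + H = 2$)
$n{\left(R \right)} = 2$
$- \frac{78592}{n{\left(-75 \right)}} - \frac{120427}{-372679} = - \frac{78592}{2} - \frac{120427}{-372679} = \left(-78592\right) \frac{1}{2} - - \frac{120427}{372679} = -39296 + \frac{120427}{372679} = - \frac{14644673557}{372679}$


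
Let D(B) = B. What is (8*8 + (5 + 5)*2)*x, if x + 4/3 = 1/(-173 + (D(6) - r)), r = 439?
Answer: -11326/101 ≈ -112.14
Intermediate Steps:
x = -809/606 (x = -4/3 + 1/(-173 + (6 - 1*439)) = -4/3 + 1/(-173 + (6 - 439)) = -4/3 + 1/(-173 - 433) = -4/3 + 1/(-606) = -4/3 - 1/606 = -809/606 ≈ -1.3350)
(8*8 + (5 + 5)*2)*x = (8*8 + (5 + 5)*2)*(-809/606) = (64 + 10*2)*(-809/606) = (64 + 20)*(-809/606) = 84*(-809/606) = -11326/101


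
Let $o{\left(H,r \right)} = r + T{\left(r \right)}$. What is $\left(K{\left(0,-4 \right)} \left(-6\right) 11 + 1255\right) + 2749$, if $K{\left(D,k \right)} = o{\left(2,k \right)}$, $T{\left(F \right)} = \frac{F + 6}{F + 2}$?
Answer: $4334$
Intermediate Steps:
$T{\left(F \right)} = \frac{6 + F}{2 + F}$
$o{\left(H,r \right)} = r + \frac{6 + r}{2 + r}$
$K{\left(D,k \right)} = \frac{6 + k + k \left(2 + k\right)}{2 + k}$
$\left(K{\left(0,-4 \right)} \left(-6\right) 11 + 1255\right) + 2749 = \left(\frac{6 - 4 - 4 \left(2 - 4\right)}{2 - 4} \left(-6\right) 11 + 1255\right) + 2749 = \left(\frac{6 - 4 - -8}{-2} \left(-6\right) 11 + 1255\right) + 2749 = \left(- \frac{6 - 4 + 8}{2} \left(-6\right) 11 + 1255\right) + 2749 = \left(\left(- \frac{1}{2}\right) 10 \left(-6\right) 11 + 1255\right) + 2749 = \left(\left(-5\right) \left(-6\right) 11 + 1255\right) + 2749 = \left(30 \cdot 11 + 1255\right) + 2749 = \left(330 + 1255\right) + 2749 = 1585 + 2749 = 4334$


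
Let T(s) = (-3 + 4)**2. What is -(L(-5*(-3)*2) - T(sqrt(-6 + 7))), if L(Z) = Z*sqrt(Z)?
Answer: 1 - 30*sqrt(30) ≈ -163.32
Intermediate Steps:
T(s) = 1 (T(s) = 1**2 = 1)
L(Z) = Z**(3/2)
-(L(-5*(-3)*2) - T(sqrt(-6 + 7))) = -((-5*(-3)*2)**(3/2) - 1*1) = -((15*2)**(3/2) - 1) = -(30**(3/2) - 1) = -(30*sqrt(30) - 1) = -(-1 + 30*sqrt(30)) = 1 - 30*sqrt(30)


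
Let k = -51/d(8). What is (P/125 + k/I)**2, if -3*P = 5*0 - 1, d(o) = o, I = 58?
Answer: 348232921/30276000000 ≈ 0.011502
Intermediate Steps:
k = -51/8 ≈ -6.3750
P = 1/3 (P = -(5*0 - 1)/3 = -(0 - 1)/3 = -1/3*(-1) = 1/3 ≈ 0.33333)
(P/125 + k/I)**2 = ((1/3)/125 - 51/8/58)**2 = ((1/3)*(1/125) - 51/8*1/58)**2 = (1/375 - 51/464)**2 = (-18661/174000)**2 = 348232921/30276000000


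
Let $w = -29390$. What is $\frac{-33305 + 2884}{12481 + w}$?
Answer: $\frac{30421}{16909} \approx 1.7991$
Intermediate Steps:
$\frac{-33305 + 2884}{12481 + w} = \frac{-33305 + 2884}{12481 - 29390} = - \frac{30421}{-16909} = \left(-30421\right) \left(- \frac{1}{16909}\right) = \frac{30421}{16909}$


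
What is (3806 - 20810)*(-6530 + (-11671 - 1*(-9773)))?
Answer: 143309712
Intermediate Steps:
(3806 - 20810)*(-6530 + (-11671 - 1*(-9773))) = -17004*(-6530 + (-11671 + 9773)) = -17004*(-6530 - 1898) = -17004*(-8428) = 143309712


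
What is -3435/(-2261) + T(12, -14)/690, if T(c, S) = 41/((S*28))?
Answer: 132715157/87365040 ≈ 1.5191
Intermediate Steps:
T(c, S) = 41/(28*S) (T(c, S) = 41/((28*S)) = 41*(1/(28*S)) = 41/(28*S))
-3435/(-2261) + T(12, -14)/690 = -3435/(-2261) + ((41/28)/(-14))/690 = -3435*(-1/2261) + ((41/28)*(-1/14))*(1/690) = 3435/2261 - 41/392*1/690 = 3435/2261 - 41/270480 = 132715157/87365040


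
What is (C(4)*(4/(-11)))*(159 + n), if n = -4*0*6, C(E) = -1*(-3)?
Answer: -1908/11 ≈ -173.45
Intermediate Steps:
C(E) = 3
n = 0 (n = 0*6 = 0)
(C(4)*(4/(-11)))*(159 + n) = (3*(4/(-11)))*(159 + 0) = (3*(4*(-1/11)))*159 = (3*(-4/11))*159 = -12/11*159 = -1908/11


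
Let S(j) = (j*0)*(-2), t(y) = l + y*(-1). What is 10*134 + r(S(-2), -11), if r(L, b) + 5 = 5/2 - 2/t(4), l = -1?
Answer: 13379/10 ≈ 1337.9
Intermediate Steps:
t(y) = -1 - y (t(y) = -1 + y*(-1) = -1 - y)
S(j) = 0 (S(j) = 0*(-2) = 0)
r(L, b) = -21/10 (r(L, b) = -5 + (5/2 - 2/(-1 - 1*4)) = -5 + (5*(1/2) - 2/(-1 - 4)) = -5 + (5/2 - 2/(-5)) = -5 + (5/2 - 2*(-1/5)) = -5 + (5/2 + 2/5) = -5 + 29/10 = -21/10)
10*134 + r(S(-2), -11) = 10*134 - 21/10 = 1340 - 21/10 = 13379/10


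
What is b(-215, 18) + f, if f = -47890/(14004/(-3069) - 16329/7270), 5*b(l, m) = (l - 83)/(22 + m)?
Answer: 11869751063959/1688030900 ≈ 7031.7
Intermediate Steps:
b(l, m) = (-83 + l)/(5*(22 + m)) (b(l, m) = ((l - 83)/(22 + m))/5 = ((-83 + l)/(22 + m))/5 = (-83 + l)/(5*(22 + m)))
f = 118722662300/16880309 (f = -47890/(14004*(-1/3069) - 16329*1/7270) = -47890/(-1556/341 - 16329/7270) = -47890/(-16880309/2479070) = -47890*(-2479070/16880309) = 118722662300/16880309 ≈ 7033.2)
b(-215, 18) + f = (-83 - 215)/(5*(22 + 18)) + 118722662300/16880309 = (⅕)*(-298)/40 + 118722662300/16880309 = (⅕)*(1/40)*(-298) + 118722662300/16880309 = -149/100 + 118722662300/16880309 = 11869751063959/1688030900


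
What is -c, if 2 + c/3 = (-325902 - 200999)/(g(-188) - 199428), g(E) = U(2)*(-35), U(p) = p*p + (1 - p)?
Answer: -127835/66511 ≈ -1.9220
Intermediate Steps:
U(p) = 1 + p² - p (U(p) = p² + (1 - p) = 1 + p² - p)
g(E) = -105 (g(E) = (1 + 2² - 1*2)*(-35) = (1 + 4 - 2)*(-35) = 3*(-35) = -105)
c = 127835/66511 (c = -6 + 3*((-325902 - 200999)/(-105 - 199428)) = -6 + 3*(-526901/(-199533)) = -6 + 3*(-526901*(-1/199533)) = -6 + 3*(526901/199533) = -6 + 526901/66511 = 127835/66511 ≈ 1.9220)
-c = -1*127835/66511 = -127835/66511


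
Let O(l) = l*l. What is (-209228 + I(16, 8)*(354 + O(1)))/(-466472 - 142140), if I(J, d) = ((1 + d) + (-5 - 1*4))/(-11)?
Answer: 52307/152153 ≈ 0.34378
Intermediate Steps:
O(l) = l²
I(J, d) = 8/11 - d/11 (I(J, d) = ((1 + d) + (-5 - 4))*(-1/11) = ((1 + d) - 9)*(-1/11) = (-8 + d)*(-1/11) = 8/11 - d/11)
(-209228 + I(16, 8)*(354 + O(1)))/(-466472 - 142140) = (-209228 + (8/11 - 1/11*8)*(354 + 1²))/(-466472 - 142140) = (-209228 + (8/11 - 8/11)*(354 + 1))/(-608612) = (-209228 + 0*355)*(-1/608612) = (-209228 + 0)*(-1/608612) = -209228*(-1/608612) = 52307/152153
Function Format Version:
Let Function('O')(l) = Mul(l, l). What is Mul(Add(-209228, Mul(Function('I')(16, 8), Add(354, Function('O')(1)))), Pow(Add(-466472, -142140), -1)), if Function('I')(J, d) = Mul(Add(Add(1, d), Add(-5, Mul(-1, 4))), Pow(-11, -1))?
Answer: Rational(52307, 152153) ≈ 0.34378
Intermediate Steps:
Function('O')(l) = Pow(l, 2)
Function('I')(J, d) = Add(Rational(8, 11), Mul(Rational(-1, 11), d)) (Function('I')(J, d) = Mul(Add(Add(1, d), Add(-5, -4)), Rational(-1, 11)) = Mul(Add(Add(1, d), -9), Rational(-1, 11)) = Mul(Add(-8, d), Rational(-1, 11)) = Add(Rational(8, 11), Mul(Rational(-1, 11), d)))
Mul(Add(-209228, Mul(Function('I')(16, 8), Add(354, Function('O')(1)))), Pow(Add(-466472, -142140), -1)) = Mul(Add(-209228, Mul(Add(Rational(8, 11), Mul(Rational(-1, 11), 8)), Add(354, Pow(1, 2)))), Pow(Add(-466472, -142140), -1)) = Mul(Add(-209228, Mul(Add(Rational(8, 11), Rational(-8, 11)), Add(354, 1))), Pow(-608612, -1)) = Mul(Add(-209228, Mul(0, 355)), Rational(-1, 608612)) = Mul(Add(-209228, 0), Rational(-1, 608612)) = Mul(-209228, Rational(-1, 608612)) = Rational(52307, 152153)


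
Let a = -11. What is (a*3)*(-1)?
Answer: 33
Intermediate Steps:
(a*3)*(-1) = -11*3*(-1) = -33*(-1) = 33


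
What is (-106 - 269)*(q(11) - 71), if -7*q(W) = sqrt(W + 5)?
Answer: 187875/7 ≈ 26839.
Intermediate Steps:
q(W) = -sqrt(5 + W)/7 (q(W) = -sqrt(W + 5)/7 = -sqrt(5 + W)/7)
(-106 - 269)*(q(11) - 71) = (-106 - 269)*(-sqrt(5 + 11)/7 - 71) = -375*(-sqrt(16)/7 - 71) = -375*(-1/7*4 - 71) = -375*(-4/7 - 71) = -375*(-501/7) = 187875/7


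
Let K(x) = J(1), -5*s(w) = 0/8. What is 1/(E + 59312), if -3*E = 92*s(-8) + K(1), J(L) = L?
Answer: 3/177935 ≈ 1.6860e-5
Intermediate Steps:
s(w) = 0 (s(w) = -0/8 = -1/5*0 = 0)
K(x) = 1
E = -1/3 (E = -(92*0 + 1)/3 = -(0 + 1)/3 = -1/3*1 = -1/3 ≈ -0.33333)
1/(E + 59312) = 1/(-1/3 + 59312) = 1/(177935/3) = 3/177935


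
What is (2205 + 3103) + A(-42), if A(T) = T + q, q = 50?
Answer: 5316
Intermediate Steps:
A(T) = 50 + T (A(T) = T + 50 = 50 + T)
(2205 + 3103) + A(-42) = (2205 + 3103) + (50 - 42) = 5308 + 8 = 5316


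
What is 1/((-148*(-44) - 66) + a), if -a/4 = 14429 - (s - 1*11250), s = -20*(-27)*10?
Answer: -1/74670 ≈ -1.3392e-5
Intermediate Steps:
s = 5400 (s = 540*10 = 5400)
a = -81116 (a = -4*(14429 - (5400 - 1*11250)) = -4*(14429 - (5400 - 11250)) = -4*(14429 - 1*(-5850)) = -4*(14429 + 5850) = -4*20279 = -81116)
1/((-148*(-44) - 66) + a) = 1/((-148*(-44) - 66) - 81116) = 1/((6512 - 66) - 81116) = 1/(6446 - 81116) = 1/(-74670) = -1/74670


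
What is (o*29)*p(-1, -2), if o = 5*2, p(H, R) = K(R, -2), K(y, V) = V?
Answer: -580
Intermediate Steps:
p(H, R) = -2
o = 10
(o*29)*p(-1, -2) = (10*29)*(-2) = 290*(-2) = -580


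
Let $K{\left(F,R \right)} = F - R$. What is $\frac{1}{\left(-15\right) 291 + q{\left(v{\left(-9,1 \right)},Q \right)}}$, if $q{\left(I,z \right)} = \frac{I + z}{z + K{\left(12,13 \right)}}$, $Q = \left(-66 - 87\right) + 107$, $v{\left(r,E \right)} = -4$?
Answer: $- \frac{47}{205105} \approx -0.00022915$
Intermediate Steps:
$Q = -46$ ($Q = -153 + 107 = -46$)
$q{\left(I,z \right)} = \frac{I + z}{-1 + z}$ ($q{\left(I,z \right)} = \frac{I + z}{z + \left(12 - 13\right)} = \frac{I + z}{z - 1} = \frac{I + z}{-1 + z}$)
$\frac{1}{\left(-15\right) 291 + q{\left(v{\left(-9,1 \right)},Q \right)}} = \frac{1}{\left(-15\right) 291 + \frac{-4 - 46}{-1 - 46}} = \frac{1}{-4365 + \frac{1}{-47} \left(-50\right)} = \frac{1}{-4365 - - \frac{50}{47}} = \frac{1}{-4365 + \frac{50}{47}} = \frac{1}{- \frac{205105}{47}} = - \frac{47}{205105}$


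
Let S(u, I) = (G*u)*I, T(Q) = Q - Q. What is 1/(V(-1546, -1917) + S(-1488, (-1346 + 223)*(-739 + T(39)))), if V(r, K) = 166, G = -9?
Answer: 1/11113980790 ≈ 8.9977e-11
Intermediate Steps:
T(Q) = 0
S(u, I) = -9*I*u (S(u, I) = (-9*u)*I = -9*I*u)
1/(V(-1546, -1917) + S(-1488, (-1346 + 223)*(-739 + T(39)))) = 1/(166 - 9*(-1346 + 223)*(-739 + 0)*(-1488)) = 1/(166 - 9*(-1123*(-739))*(-1488)) = 1/(166 - 9*829897*(-1488)) = 1/(166 + 11113980624) = 1/11113980790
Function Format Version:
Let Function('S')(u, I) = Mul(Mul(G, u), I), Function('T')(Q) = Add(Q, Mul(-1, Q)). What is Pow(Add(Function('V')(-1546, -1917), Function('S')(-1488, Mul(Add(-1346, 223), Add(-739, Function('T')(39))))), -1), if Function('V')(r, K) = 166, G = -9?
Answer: Rational(1, 11113980790) ≈ 8.9977e-11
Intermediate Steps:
Function('T')(Q) = 0
Function('S')(u, I) = Mul(-9, I, u) (Function('S')(u, I) = Mul(Mul(-9, u), I) = Mul(-9, I, u))
Pow(Add(Function('V')(-1546, -1917), Function('S')(-1488, Mul(Add(-1346, 223), Add(-739, Function('T')(39))))), -1) = Pow(Add(166, Mul(-9, Mul(Add(-1346, 223), Add(-739, 0)), -1488)), -1) = Pow(Add(166, Mul(-9, Mul(-1123, -739), -1488)), -1) = Pow(Add(166, Mul(-9, 829897, -1488)), -1) = Pow(Add(166, 11113980624), -1) = Pow(11113980790, -1) = Rational(1, 11113980790)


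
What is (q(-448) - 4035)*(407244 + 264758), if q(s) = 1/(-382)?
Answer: -517902197371/191 ≈ -2.7115e+9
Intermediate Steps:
q(s) = -1/382
(q(-448) - 4035)*(407244 + 264758) = (-1/382 - 4035)*(407244 + 264758) = -1541371/382*672002 = -517902197371/191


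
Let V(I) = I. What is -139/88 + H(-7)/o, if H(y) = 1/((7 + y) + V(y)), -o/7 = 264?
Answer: -2554/1617 ≈ -1.5795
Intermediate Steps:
o = -1848 (o = -7*264 = -1848)
H(y) = 1/(7 + 2*y) (H(y) = 1/((7 + y) + y) = 1/(7 + 2*y))
-139/88 + H(-7)/o = -139/88 + 1/((7 + 2*(-7))*(-1848)) = -139*1/88 - 1/1848/(7 - 14) = -139/88 - 1/1848/(-7) = -139/88 - ⅐*(-1/1848) = -139/88 + 1/12936 = -2554/1617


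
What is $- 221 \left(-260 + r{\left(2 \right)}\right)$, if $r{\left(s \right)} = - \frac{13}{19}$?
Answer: $\frac{1094613}{19} \approx 57611.0$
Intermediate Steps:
$r{\left(s \right)} = - \frac{13}{19}$ ($r{\left(s \right)} = \left(-13\right) \frac{1}{19} = - \frac{13}{19}$)
$- 221 \left(-260 + r{\left(2 \right)}\right) = - 221 \left(-260 - \frac{13}{19}\right) = \left(-221\right) \left(- \frac{4953}{19}\right) = \frac{1094613}{19}$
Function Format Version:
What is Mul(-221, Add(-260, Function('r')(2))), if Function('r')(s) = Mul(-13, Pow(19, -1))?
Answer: Rational(1094613, 19) ≈ 57611.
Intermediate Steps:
Function('r')(s) = Rational(-13, 19) (Function('r')(s) = Mul(-13, Rational(1, 19)) = Rational(-13, 19))
Mul(-221, Add(-260, Function('r')(2))) = Mul(-221, Add(-260, Rational(-13, 19))) = Mul(-221, Rational(-4953, 19)) = Rational(1094613, 19)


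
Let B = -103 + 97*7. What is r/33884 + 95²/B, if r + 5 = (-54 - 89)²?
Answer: 79394711/4879296 ≈ 16.272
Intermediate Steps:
B = 576 (B = -103 + 679 = 576)
r = 20444 (r = -5 + (-54 - 89)² = -5 + (-143)² = -5 + 20449 = 20444)
r/33884 + 95²/B = 20444/33884 + 95²/576 = 20444*(1/33884) + 9025*(1/576) = 5111/8471 + 9025/576 = 79394711/4879296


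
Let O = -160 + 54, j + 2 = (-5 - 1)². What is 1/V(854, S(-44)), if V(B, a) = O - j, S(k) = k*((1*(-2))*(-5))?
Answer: -1/140 ≈ -0.0071429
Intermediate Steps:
S(k) = 10*k (S(k) = k*(-2*(-5)) = k*10 = 10*k)
j = 34 (j = -2 + (-5 - 1)² = -2 + (-6)² = -2 + 36 = 34)
O = -106
V(B, a) = -140 (V(B, a) = -106 - 1*34 = -106 - 34 = -140)
1/V(854, S(-44)) = 1/(-140) = -1/140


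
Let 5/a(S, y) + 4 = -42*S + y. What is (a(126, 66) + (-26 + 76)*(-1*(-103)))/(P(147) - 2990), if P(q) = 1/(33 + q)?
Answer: -484820910/281478077 ≈ -1.7224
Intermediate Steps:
a(S, y) = 5/(-4 + y - 42*S) (a(S, y) = 5/(-4 + (-42*S + y)) = 5/(-4 + (y - 42*S)) = 5/(-4 + y - 42*S))
(a(126, 66) + (-26 + 76)*(-1*(-103)))/(P(147) - 2990) = (5/(-4 + 66 - 42*126) + (-26 + 76)*(-1*(-103)))/(1/(33 + 147) - 2990) = (5/(-4 + 66 - 5292) + 50*103)/(1/180 - 2990) = (5/(-5230) + 5150)/(1/180 - 2990) = (5*(-1/5230) + 5150)/(-538199/180) = (-1/1046 + 5150)*(-180/538199) = (5386899/1046)*(-180/538199) = -484820910/281478077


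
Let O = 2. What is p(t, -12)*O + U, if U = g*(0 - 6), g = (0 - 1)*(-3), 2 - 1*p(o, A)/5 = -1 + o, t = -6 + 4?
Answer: 32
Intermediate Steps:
t = -2
p(o, A) = 15 - 5*o (p(o, A) = 10 - 5*(-1 + o) = 10 + (5 - 5*o) = 15 - 5*o)
g = 3 (g = -1*(-3) = 3)
U = -18 (U = 3*(0 - 6) = 3*(-6) = -18)
p(t, -12)*O + U = (15 - 5*(-2))*2 - 18 = (15 + 10)*2 - 18 = 25*2 - 18 = 50 - 18 = 32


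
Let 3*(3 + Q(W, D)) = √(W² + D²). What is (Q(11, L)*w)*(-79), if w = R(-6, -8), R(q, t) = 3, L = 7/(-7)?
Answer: 711 - 79*√122 ≈ -161.58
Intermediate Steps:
L = -1 (L = 7*(-⅐) = -1)
w = 3
Q(W, D) = -3 + √(D² + W²)/3 (Q(W, D) = -3 + √(W² + D²)/3 = -3 + √(D² + W²)/3)
(Q(11, L)*w)*(-79) = ((-3 + √((-1)² + 11²)/3)*3)*(-79) = ((-3 + √(1 + 121)/3)*3)*(-79) = ((-3 + √122/3)*3)*(-79) = (-9 + √122)*(-79) = 711 - 79*√122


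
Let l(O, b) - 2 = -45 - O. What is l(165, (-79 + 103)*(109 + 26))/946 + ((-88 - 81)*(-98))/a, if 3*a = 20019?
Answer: 7139834/3156329 ≈ 2.2621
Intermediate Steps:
a = 6673 (a = (⅓)*20019 = 6673)
l(O, b) = -43 - O (l(O, b) = 2 + (-45 - O) = -43 - O)
l(165, (-79 + 103)*(109 + 26))/946 + ((-88 - 81)*(-98))/a = (-43 - 1*165)/946 + ((-88 - 81)*(-98))/6673 = (-43 - 165)*(1/946) - 169*(-98)*(1/6673) = -208*1/946 + 16562*(1/6673) = -104/473 + 16562/6673 = 7139834/3156329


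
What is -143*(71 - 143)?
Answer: 10296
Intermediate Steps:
-143*(71 - 143) = -143*(-72) = 10296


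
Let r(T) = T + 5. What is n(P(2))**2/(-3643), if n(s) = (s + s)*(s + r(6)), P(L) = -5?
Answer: -3600/3643 ≈ -0.98820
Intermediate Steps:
r(T) = 5 + T
n(s) = 2*s*(11 + s) (n(s) = (s + s)*(s + (5 + 6)) = (2*s)*(s + 11) = (2*s)*(11 + s) = 2*s*(11 + s))
n(P(2))**2/(-3643) = (2*(-5)*(11 - 5))**2/(-3643) = (2*(-5)*6)**2*(-1/3643) = (-60)**2*(-1/3643) = 3600*(-1/3643) = -3600/3643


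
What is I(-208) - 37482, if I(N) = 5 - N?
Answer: -37269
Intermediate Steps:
I(-208) - 37482 = (5 - 1*(-208)) - 37482 = (5 + 208) - 37482 = 213 - 37482 = -37269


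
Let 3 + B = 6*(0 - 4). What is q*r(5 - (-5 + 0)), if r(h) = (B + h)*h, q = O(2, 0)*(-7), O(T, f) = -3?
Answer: -3570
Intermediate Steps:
B = -27 (B = -3 + 6*(0 - 4) = -3 + 6*(-4) = -3 - 24 = -27)
q = 21 (q = -3*(-7) = 21)
r(h) = h*(-27 + h) (r(h) = (-27 + h)*h = h*(-27 + h))
q*r(5 - (-5 + 0)) = 21*((5 - (-5 + 0))*(-27 + (5 - (-5 + 0)))) = 21*((5 - 1*(-5))*(-27 + (5 - 1*(-5)))) = 21*((5 + 5)*(-27 + (5 + 5))) = 21*(10*(-27 + 10)) = 21*(10*(-17)) = 21*(-170) = -3570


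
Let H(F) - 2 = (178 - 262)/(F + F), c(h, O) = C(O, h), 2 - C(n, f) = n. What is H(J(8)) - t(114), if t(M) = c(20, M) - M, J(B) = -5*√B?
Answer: 228 + 21*√2/10 ≈ 230.97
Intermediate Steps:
C(n, f) = 2 - n
c(h, O) = 2 - O
t(M) = 2 - 2*M (t(M) = (2 - M) - M = 2 - 2*M)
H(F) = 2 - 42/F (H(F) = 2 + (178 - 262)/(F + F) = 2 - 84*1/(2*F) = 2 - 42/F)
H(J(8)) - t(114) = (2 - 42*(-√2/20)) - (2 - 2*114) = (2 - 42*(-√2/20)) - (2 - 228) = (2 - 42*(-√2/20)) - 1*(-226) = (2 - (-21)*√2/10) + 226 = (2 + 21*√2/10) + 226 = 228 + 21*√2/10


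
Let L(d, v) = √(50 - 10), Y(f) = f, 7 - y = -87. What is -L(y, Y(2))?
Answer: -2*√10 ≈ -6.3246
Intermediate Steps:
y = 94 (y = 7 - 1*(-87) = 7 + 87 = 94)
L(d, v) = 2*√10 (L(d, v) = √40 = 2*√10)
-L(y, Y(2)) = -2*√10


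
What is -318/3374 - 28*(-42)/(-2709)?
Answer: -114983/217623 ≈ -0.52836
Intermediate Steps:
-318/3374 - 28*(-42)/(-2709) = -318*1/3374 + 1176*(-1/2709) = -159/1687 - 56/129 = -114983/217623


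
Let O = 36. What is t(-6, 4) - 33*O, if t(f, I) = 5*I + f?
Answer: -1174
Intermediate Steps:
t(f, I) = f + 5*I
t(-6, 4) - 33*O = (-6 + 5*4) - 33*36 = (-6 + 20) - 1188 = 14 - 1188 = -1174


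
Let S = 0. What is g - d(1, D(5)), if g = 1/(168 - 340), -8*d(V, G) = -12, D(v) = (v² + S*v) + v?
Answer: -259/172 ≈ -1.5058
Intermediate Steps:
D(v) = v + v² (D(v) = (v² + 0*v) + v = (v² + 0) + v = v² + v = v + v²)
d(V, G) = 3/2 (d(V, G) = -⅛*(-12) = 3/2)
g = -1/172 (g = 1/(-172) = -1/172 ≈ -0.0058140)
g - d(1, D(5)) = -1/172 - 1*3/2 = -1/172 - 3/2 = -259/172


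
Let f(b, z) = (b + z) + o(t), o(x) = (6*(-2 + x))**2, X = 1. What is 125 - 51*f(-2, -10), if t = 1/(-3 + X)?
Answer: -10738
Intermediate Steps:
t = -1/2 (t = 1/(-3 + 1) = 1/(-2) = -1/2 ≈ -0.50000)
o(x) = (-12 + 6*x)**2
f(b, z) = 225 + b + z (f(b, z) = (b + z) + 36*(-2 - 1/2)**2 = (b + z) + 36*(-5/2)**2 = (b + z) + 36*(25/4) = (b + z) + 225 = 225 + b + z)
125 - 51*f(-2, -10) = 125 - 51*(225 - 2 - 10) = 125 - 51*213 = 125 - 10863 = -10738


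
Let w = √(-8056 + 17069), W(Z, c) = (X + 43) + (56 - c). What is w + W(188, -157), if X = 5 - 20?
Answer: 241 + √9013 ≈ 335.94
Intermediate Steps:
X = -15
W(Z, c) = 84 - c (W(Z, c) = (-15 + 43) + (56 - c) = 28 + (56 - c) = 84 - c)
w = √9013 ≈ 94.937
w + W(188, -157) = √9013 + (84 - 1*(-157)) = √9013 + (84 + 157) = √9013 + 241 = 241 + √9013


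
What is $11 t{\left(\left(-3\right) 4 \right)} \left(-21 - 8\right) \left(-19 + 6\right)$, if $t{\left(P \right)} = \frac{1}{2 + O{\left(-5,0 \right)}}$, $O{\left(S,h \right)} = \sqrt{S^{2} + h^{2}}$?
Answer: $\frac{4147}{7} \approx 592.43$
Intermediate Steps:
$t{\left(P \right)} = \frac{1}{7}$ ($t{\left(P \right)} = \frac{1}{2 + \sqrt{\left(-5\right)^{2} + 0^{2}}} = \frac{1}{2 + \sqrt{25 + 0}} = \frac{1}{2 + \sqrt{25}} = \frac{1}{2 + 5} = \frac{1}{7}$)
$11 t{\left(\left(-3\right) 4 \right)} \left(-21 - 8\right) \left(-19 + 6\right) = 11 \cdot \frac{1}{7} \left(-21 - 8\right) \left(-19 + 6\right) = \frac{11 \left(\left(-29\right) \left(-13\right)\right)}{7} = \frac{11}{7} \cdot 377 = \frac{4147}{7}$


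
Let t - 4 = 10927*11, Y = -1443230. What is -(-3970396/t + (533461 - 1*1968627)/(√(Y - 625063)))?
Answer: 3970396/120201 - 1435166*I*√2068293/2068293 ≈ 33.031 - 997.92*I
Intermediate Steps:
t = 120201 (t = 4 + 10927*11 = 4 + 120197 = 120201)
-(-3970396/t + (533461 - 1*1968627)/(√(Y - 625063))) = -(-3970396/120201 + (533461 - 1*1968627)/(√(-1443230 - 625063))) = -(-3970396*1/120201 + (533461 - 1968627)/(√(-2068293))) = -(-3970396/120201 - 1435166*(-I*√2068293/2068293)) = -(-3970396/120201 - (-1435166)*I*√2068293/2068293) = -(-3970396/120201 + 1435166*I*√2068293/2068293) = 3970396/120201 - 1435166*I*√2068293/2068293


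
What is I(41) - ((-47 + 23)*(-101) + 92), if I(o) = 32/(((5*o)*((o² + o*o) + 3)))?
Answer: -1735599668/689825 ≈ -2516.0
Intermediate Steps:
I(o) = 32/(5*o*(3 + 2*o²)) (I(o) = 32/(((5*o)*((o² + o²) + 3))) = 32/(((5*o)*(2*o² + 3))) = 32/(((5*o)*(3 + 2*o²))) = 32/((5*o*(3 + 2*o²))) = 32*(1/(5*o*(3 + 2*o²))) = 32/(5*o*(3 + 2*o²)))
I(41) - ((-47 + 23)*(-101) + 92) = 32/(10*41³ + 15*41) - ((-47 + 23)*(-101) + 92) = 32/(10*68921 + 615) - (-24*(-101) + 92) = 32/(689210 + 615) - (2424 + 92) = 32/689825 - 1*2516 = 32*(1/689825) - 2516 = 32/689825 - 2516 = -1735599668/689825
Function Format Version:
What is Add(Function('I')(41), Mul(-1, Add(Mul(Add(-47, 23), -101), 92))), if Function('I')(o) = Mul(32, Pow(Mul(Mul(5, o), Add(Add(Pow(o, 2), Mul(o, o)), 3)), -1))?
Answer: Rational(-1735599668, 689825) ≈ -2516.0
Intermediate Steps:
Function('I')(o) = Mul(Rational(32, 5), Pow(o, -1), Pow(Add(3, Mul(2, Pow(o, 2))), -1)) (Function('I')(o) = Mul(32, Pow(Mul(Mul(5, o), Add(Add(Pow(o, 2), Pow(o, 2)), 3)), -1)) = Mul(32, Pow(Mul(Mul(5, o), Add(Mul(2, Pow(o, 2)), 3)), -1)) = Mul(32, Pow(Mul(Mul(5, o), Add(3, Mul(2, Pow(o, 2)))), -1)) = Mul(32, Pow(Mul(5, o, Add(3, Mul(2, Pow(o, 2)))), -1)) = Mul(32, Mul(Rational(1, 5), Pow(o, -1), Pow(Add(3, Mul(2, Pow(o, 2))), -1))) = Mul(Rational(32, 5), Pow(o, -1), Pow(Add(3, Mul(2, Pow(o, 2))), -1)))
Add(Function('I')(41), Mul(-1, Add(Mul(Add(-47, 23), -101), 92))) = Add(Mul(32, Pow(Add(Mul(10, Pow(41, 3)), Mul(15, 41)), -1)), Mul(-1, Add(Mul(Add(-47, 23), -101), 92))) = Add(Mul(32, Pow(Add(Mul(10, 68921), 615), -1)), Mul(-1, Add(Mul(-24, -101), 92))) = Add(Mul(32, Pow(Add(689210, 615), -1)), Mul(-1, Add(2424, 92))) = Add(Mul(32, Pow(689825, -1)), Mul(-1, 2516)) = Add(Mul(32, Rational(1, 689825)), -2516) = Add(Rational(32, 689825), -2516) = Rational(-1735599668, 689825)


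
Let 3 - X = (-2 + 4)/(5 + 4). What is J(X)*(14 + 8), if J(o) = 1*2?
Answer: 44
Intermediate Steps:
X = 25/9 (X = 3 - (-2 + 4)/(5 + 4) = 3 - 2/9 = 25/9 ≈ 2.7778)
J(o) = 2
J(X)*(14 + 8) = 2*(14 + 8) = 2*22 = 44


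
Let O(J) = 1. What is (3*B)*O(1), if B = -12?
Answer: -36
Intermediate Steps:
(3*B)*O(1) = (3*(-12))*1 = -36*1 = -36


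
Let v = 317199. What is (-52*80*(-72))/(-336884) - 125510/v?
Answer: -34322438830/26714816979 ≈ -1.2848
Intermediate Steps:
(-52*80*(-72))/(-336884) - 125510/v = (-52*80*(-72))/(-336884) - 125510/317199 = -4160*(-72)*(-1/336884) - 125510*1/317199 = 299520*(-1/336884) - 125510/317199 = -74880/84221 - 125510/317199 = -34322438830/26714816979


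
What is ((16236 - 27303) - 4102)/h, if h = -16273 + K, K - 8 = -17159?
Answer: 15169/33424 ≈ 0.45384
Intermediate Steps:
K = -17151 (K = 8 - 17159 = -17151)
h = -33424 (h = -16273 - 17151 = -33424)
((16236 - 27303) - 4102)/h = ((16236 - 27303) - 4102)/(-33424) = (-11067 - 4102)*(-1/33424) = -15169*(-1/33424) = 15169/33424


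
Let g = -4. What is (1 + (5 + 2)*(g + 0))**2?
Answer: 729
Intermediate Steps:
(1 + (5 + 2)*(g + 0))**2 = (1 + (5 + 2)*(-4 + 0))**2 = (1 + 7*(-4))**2 = (1 - 28)**2 = (-27)**2 = 729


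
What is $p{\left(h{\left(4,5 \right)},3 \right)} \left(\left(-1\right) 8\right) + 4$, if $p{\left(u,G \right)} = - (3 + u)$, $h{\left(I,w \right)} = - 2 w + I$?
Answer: $-20$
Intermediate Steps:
$h{\left(I,w \right)} = I - 2 w$
$p{\left(u,G \right)} = -3 - u$
$p{\left(h{\left(4,5 \right)},3 \right)} \left(\left(-1\right) 8\right) + 4 = \left(-3 - \left(4 - 10\right)\right) \left(\left(-1\right) 8\right) + 4 = \left(-3 - \left(4 - 10\right)\right) \left(-8\right) + 4 = \left(-3 - -6\right) \left(-8\right) + 4 = \left(-3 + 6\right) \left(-8\right) + 4 = 3 \left(-8\right) + 4 = -24 + 4 = -20$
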